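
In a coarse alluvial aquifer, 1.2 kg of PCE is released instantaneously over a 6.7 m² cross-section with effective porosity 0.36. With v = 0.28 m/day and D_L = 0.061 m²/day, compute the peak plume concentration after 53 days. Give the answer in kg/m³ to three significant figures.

0.0781 kg/m³

The peak of an instantaneous 1D plume sits at x = vt; there the Gaussian factor is 1 and C_max = M/(n_e·A·√(4πDt)), where n_e·A is the pore area the mass is dissolved in.
√(4πDt) = √(4π × 0.061 × 53) = 6.374 m, so C_max = 1.2/(0.36 × 6.7 × 6.374) = 0.0781 kg/m³.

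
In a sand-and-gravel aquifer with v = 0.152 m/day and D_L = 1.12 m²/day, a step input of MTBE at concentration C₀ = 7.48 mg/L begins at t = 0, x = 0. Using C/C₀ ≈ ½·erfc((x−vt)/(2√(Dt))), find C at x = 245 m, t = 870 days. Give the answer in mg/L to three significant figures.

For a continuous step input, C/C₀ ≈ ½·erfc((x−vt)/(2√(Dt))).
vt = 0.152 × 870 = 132.24 m and 2√(Dt) = 2√(1.12 × 870) = 62.43 m.
Argument (x−vt)/(2√(Dt)) = (245 − 132.24)/62.43 = 1.806; ½·erfc(1.806) = 0.005324.
C = 7.48 × 0.005324 = 0.0398 mg/L.

0.0398 mg/L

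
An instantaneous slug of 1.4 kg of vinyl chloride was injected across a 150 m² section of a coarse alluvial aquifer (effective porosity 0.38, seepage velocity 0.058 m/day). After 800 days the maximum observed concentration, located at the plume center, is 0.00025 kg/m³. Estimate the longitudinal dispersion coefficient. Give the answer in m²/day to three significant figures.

0.960 m²/day

At the plume center C_max = M/(n_e·A·√(4πDt)), so D = M²/(4πt·(n_e·A·C_max)²).
n_e·A·C_max = 0.38 × 150 × 0.00025 = 0.01425 kg/m.
D = 1.4²/(4π × 800 × 0.01425²) = 0.960 m²/day.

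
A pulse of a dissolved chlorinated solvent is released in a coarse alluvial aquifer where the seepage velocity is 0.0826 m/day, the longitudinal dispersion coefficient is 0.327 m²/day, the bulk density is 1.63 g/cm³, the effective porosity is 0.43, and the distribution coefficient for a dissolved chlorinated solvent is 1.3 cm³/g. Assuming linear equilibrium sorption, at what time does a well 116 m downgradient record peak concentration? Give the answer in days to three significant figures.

Retardation factor R = 1 + ρ_b·K_d/n = 1 + 1.63 × 1.3/0.43 = 5.928.
Sorption retards both mechanisms: v_R = v/R = 0.01393 m/day, D_R = D/R = 0.05516 m²/day.
Peak time from v_R²t² + 2D_R t − x² = 0: t = (√(D_R² + v_R²x²) − D_R)/v_R².
√(D_R² + v_R²x²) = √(0.05516² + 0.01393² × 116²) = 1.617; v_R² = 0.0001940.
t = (1.617 − 0.05516)/0.0001940 = 8050 days.

8050 days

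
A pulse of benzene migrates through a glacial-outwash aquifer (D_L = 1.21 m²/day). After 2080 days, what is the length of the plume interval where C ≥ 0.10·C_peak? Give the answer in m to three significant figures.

The plume is Gaussian with σ = √(2Dt) = √(2 × 1.21 × 2080) = 70.95 m.
C/C_peak = exp(−Δx²/(2σ²)) = 0.10 ⇒ Δx = σ·√(−2 ln 0.10) = 70.95 × 2.146 = 152.3 m.
Width = 2Δx = 305 m.

305 m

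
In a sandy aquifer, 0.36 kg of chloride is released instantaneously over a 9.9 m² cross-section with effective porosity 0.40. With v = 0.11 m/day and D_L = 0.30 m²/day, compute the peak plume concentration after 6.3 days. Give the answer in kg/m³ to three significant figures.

0.0187 kg/m³

The peak of an instantaneous 1D plume sits at x = vt; there the Gaussian factor is 1 and C_max = M/(n_e·A·√(4πDt)), where n_e·A is the pore area the mass is dissolved in.
√(4πDt) = √(4π × 0.30 × 6.3) = 4.873 m, so C_max = 0.36/(0.40 × 9.9 × 4.873) = 0.0187 kg/m³.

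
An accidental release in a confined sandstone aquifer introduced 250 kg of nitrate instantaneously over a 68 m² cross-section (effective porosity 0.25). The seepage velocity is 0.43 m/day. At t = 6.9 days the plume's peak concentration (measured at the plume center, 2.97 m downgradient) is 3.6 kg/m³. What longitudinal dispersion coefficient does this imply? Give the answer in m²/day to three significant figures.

0.192 m²/day

At the plume center C_max = M/(n_e·A·√(4πDt)), so D = M²/(4πt·(n_e·A·C_max)²).
n_e·A·C_max = 0.25 × 68 × 3.6 = 61.20 kg/m.
D = 250²/(4π × 6.9 × 61.20²) = 0.192 m²/day.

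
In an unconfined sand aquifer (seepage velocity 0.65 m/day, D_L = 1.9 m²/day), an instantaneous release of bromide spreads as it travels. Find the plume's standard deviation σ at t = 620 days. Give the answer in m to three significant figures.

Dispersive spreading gives a Gaussian with σ² = 2Dt; advection only shifts the center.
σ = √(2 × 1.9 × 620) = 48.5 m.

48.5 m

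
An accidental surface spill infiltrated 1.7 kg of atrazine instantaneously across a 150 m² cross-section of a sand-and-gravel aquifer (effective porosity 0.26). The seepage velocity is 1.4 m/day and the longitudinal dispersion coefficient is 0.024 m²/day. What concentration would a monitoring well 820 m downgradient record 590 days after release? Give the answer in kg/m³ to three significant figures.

For an instantaneous plane source, C(x,t) = M/(n_e·A·√(4πDt)) · exp(−(x−vt)²/(4Dt)), with n_e·A the pore (flow) area.
Plume center vt = 1.4 × 590 = 826 m, so the well at 820 m is 6 m upgradient of the peak.
√(4πDt) = 13.34 m, giving peak height M/(n_e·A·√(4πDt)) = 1.7/(0.26 × 150 × 13.34) = 0.003268 kg/m³.
(x−vt)²/(4Dt) = (-6)²/(4 × 0.024 × 590) = 0.6356; exp(−0.6356) = 0.5296.
C = 0.003268 × 0.5296 = 0.00173 kg/m³.

0.00173 kg/m³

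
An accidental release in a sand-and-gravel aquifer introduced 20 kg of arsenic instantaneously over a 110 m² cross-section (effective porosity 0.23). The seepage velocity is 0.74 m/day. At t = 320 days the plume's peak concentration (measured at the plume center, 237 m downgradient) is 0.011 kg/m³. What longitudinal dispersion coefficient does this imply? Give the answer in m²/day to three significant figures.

1.28 m²/day

At the plume center C_max = M/(n_e·A·√(4πDt)), so D = M²/(4πt·(n_e·A·C_max)²).
n_e·A·C_max = 0.23 × 110 × 0.011 = 0.2783 kg/m.
D = 20²/(4π × 320 × 0.2783²) = 1.28 m²/day.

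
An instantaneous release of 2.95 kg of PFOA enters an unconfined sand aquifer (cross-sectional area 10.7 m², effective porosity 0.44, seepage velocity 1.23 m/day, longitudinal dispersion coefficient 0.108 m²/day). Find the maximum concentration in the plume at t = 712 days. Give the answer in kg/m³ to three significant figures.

0.0202 kg/m³

The peak of an instantaneous 1D plume sits at x = vt; there the Gaussian factor is 1 and C_max = M/(n_e·A·√(4πDt)), where n_e·A is the pore area the mass is dissolved in.
√(4πDt) = √(4π × 0.108 × 712) = 31.09 m, so C_max = 2.95/(0.44 × 10.7 × 31.09) = 0.0202 kg/m³.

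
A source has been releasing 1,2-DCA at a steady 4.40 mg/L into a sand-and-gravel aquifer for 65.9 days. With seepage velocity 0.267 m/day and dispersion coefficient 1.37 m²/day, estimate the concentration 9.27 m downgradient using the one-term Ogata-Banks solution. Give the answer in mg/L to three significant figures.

3.22 mg/L

For a continuous step input, C/C₀ ≈ ½·erfc((x−vt)/(2√(Dt))).
vt = 0.267 × 65.9 = 17.5953 m and 2√(Dt) = 2√(1.37 × 65.9) = 19.00 m.
Argument (x−vt)/(2√(Dt)) = (9.27 − 17.5953)/19.00 = -0.4382; ½·erfc(-0.4382) = 0.7323.
C = 4.40 × 0.7323 = 3.22 mg/L.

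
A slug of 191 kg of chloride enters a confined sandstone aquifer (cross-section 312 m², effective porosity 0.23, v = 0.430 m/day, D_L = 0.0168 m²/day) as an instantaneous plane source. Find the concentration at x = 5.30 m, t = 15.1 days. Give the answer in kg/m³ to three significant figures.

For an instantaneous plane source, C(x,t) = M/(n_e·A·√(4πDt)) · exp(−(x−vt)²/(4Dt)), with n_e·A the pore (flow) area.
Plume center vt = 0.430 × 15.1 = 6.493 m, so the well at 5.30 m is 1.193 m upgradient of the peak.
√(4πDt) = 1.785 m, giving peak height M/(n_e·A·√(4πDt)) = 191/(0.23 × 312 × 1.785) = 1.491 kg/m³.
(x−vt)²/(4Dt) = (-1.193)²/(4 × 0.0168 × 15.1) = 1.403; exp(−1.403) = 0.2459.
C = 1.491 × 0.2459 = 0.367 kg/m³.

0.367 kg/m³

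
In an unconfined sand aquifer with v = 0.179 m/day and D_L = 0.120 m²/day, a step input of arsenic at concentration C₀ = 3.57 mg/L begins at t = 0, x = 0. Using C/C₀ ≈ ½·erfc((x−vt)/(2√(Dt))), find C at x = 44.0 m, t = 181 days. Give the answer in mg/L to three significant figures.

For a continuous step input, C/C₀ ≈ ½·erfc((x−vt)/(2√(Dt))).
vt = 0.179 × 181 = 32.399 m and 2√(Dt) = 2√(0.120 × 181) = 9.321 m.
Argument (x−vt)/(2√(Dt)) = (44.0 − 32.399)/9.321 = 1.245; ½·erfc(1.245) = 0.03914.
C = 3.57 × 0.03914 = 0.140 mg/L.

0.140 mg/L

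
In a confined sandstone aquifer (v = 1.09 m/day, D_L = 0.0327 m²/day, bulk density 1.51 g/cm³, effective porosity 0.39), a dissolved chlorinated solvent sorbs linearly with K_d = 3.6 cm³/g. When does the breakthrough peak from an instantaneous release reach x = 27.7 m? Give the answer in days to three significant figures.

Retardation factor R = 1 + ρ_b·K_d/n = 1 + 1.51 × 3.6/0.39 = 14.94.
Sorption retards both mechanisms: v_R = v/R = 0.07296 m/day, D_R = D/R = 0.002189 m²/day.
Peak time from v_R²t² + 2D_R t − x² = 0: t = (√(D_R² + v_R²x²) − D_R)/v_R².
√(D_R² + v_R²x²) = √(0.002189² + 0.07296² × 27.7²) = 2.021; v_R² = 0.005323.
t = (2.021 − 0.002189)/0.005323 = 379 days.

379 days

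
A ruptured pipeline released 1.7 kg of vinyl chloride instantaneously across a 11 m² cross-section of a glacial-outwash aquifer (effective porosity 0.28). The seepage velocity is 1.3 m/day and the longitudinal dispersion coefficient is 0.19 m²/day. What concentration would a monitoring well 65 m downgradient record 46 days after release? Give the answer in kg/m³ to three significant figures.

For an instantaneous plane source, C(x,t) = M/(n_e·A·√(4πDt)) · exp(−(x−vt)²/(4Dt)), with n_e·A the pore (flow) area.
Plume center vt = 1.3 × 46 = 59.8 m, so the well at 65 m is 5.2 m downgradient of the peak.
√(4πDt) = 10.48 m, giving peak height M/(n_e·A·√(4πDt)) = 1.7/(0.28 × 11 × 10.48) = 0.05267 kg/m³.
(x−vt)²/(4Dt) = (5.2)²/(4 × 0.19 × 46) = 0.7735; exp(−0.7735) = 0.4614.
C = 0.05267 × 0.4614 = 0.0243 kg/m³.

0.0243 kg/m³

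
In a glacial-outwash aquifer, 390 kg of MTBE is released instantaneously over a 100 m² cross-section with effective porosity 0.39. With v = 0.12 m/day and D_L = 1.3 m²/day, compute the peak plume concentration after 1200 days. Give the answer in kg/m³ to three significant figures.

The peak of an instantaneous 1D plume sits at x = vt; there the Gaussian factor is 1 and C_max = M/(n_e·A·√(4πDt)), where n_e·A is the pore area the mass is dissolved in.
√(4πDt) = √(4π × 1.3 × 1200) = 140.0 m, so C_max = 390/(0.39 × 100 × 140.0) = 0.0714 kg/m³.

0.0714 kg/m³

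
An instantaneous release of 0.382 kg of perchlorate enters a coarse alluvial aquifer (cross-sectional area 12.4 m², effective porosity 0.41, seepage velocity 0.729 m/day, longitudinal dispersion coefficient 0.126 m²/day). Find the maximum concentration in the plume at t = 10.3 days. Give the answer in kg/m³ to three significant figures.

0.0186 kg/m³

The peak of an instantaneous 1D plume sits at x = vt; there the Gaussian factor is 1 and C_max = M/(n_e·A·√(4πDt)), where n_e·A is the pore area the mass is dissolved in.
√(4πDt) = √(4π × 0.126 × 10.3) = 4.038 m, so C_max = 0.382/(0.41 × 12.4 × 4.038) = 0.0186 kg/m³.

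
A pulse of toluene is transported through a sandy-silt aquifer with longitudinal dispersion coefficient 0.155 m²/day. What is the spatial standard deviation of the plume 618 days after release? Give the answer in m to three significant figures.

13.8 m

Dispersive spreading gives a Gaussian with σ² = 2Dt; advection only shifts the center.
σ = √(2 × 0.155 × 618) = 13.8 m.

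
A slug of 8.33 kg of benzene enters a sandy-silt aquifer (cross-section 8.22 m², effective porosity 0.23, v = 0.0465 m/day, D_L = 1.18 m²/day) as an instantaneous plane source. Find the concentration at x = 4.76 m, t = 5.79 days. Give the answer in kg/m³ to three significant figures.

For an instantaneous plane source, C(x,t) = M/(n_e·A·√(4πDt)) · exp(−(x−vt)²/(4Dt)), with n_e·A the pore (flow) area.
Plume center vt = 0.0465 × 5.79 = 0.269235 m, so the well at 4.76 m is 4.490765 m downgradient of the peak.
√(4πDt) = 9.266 m, giving peak height M/(n_e·A·√(4πDt)) = 8.33/(0.23 × 8.22 × 9.266) = 0.4755 kg/m³.
(x−vt)²/(4Dt) = (4.490765)²/(4 × 1.18 × 5.79) = 0.7379; exp(−0.7379) = 0.4781.
C = 0.4755 × 0.4781 = 0.227 kg/m³.

0.227 kg/m³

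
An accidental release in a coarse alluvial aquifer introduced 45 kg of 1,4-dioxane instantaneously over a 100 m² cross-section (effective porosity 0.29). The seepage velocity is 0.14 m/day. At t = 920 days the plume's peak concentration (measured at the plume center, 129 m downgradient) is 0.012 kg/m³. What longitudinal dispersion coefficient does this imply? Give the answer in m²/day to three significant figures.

1.45 m²/day

At the plume center C_max = M/(n_e·A·√(4πDt)), so D = M²/(4πt·(n_e·A·C_max)²).
n_e·A·C_max = 0.29 × 100 × 0.012 = 0.3480 kg/m.
D = 45²/(4π × 920 × 0.3480²) = 1.45 m²/day.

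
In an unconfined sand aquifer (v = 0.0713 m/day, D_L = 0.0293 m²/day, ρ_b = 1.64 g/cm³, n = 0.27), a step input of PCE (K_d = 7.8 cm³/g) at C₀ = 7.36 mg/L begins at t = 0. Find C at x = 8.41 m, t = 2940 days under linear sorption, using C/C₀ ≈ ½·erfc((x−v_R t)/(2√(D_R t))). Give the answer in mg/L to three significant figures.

0.113 mg/L

Retardation factor R = 1 + ρ_b·K_d/n = 1 + 1.64 × 7.8/0.27 = 48.38.
Sorption retards both mechanisms: v_R = v/R = 0.001474 m/day, D_R = D/R = 0.0006056 m²/day.
v_R·t = 0.001474 × 2940 = 4.33356 m; 2√(D_R t) = 2.669 m; argument = (8.41 − 4.33356)/2.669 = 1.527.
C = C₀ × ½·erfc(1.527) = 7.36 × 0.01541 = 0.113 mg/L.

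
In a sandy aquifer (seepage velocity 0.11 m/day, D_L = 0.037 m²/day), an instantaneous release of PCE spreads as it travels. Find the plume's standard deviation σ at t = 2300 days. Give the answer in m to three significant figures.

Dispersive spreading gives a Gaussian with σ² = 2Dt; advection only shifts the center.
σ = √(2 × 0.037 × 2300) = 13.0 m.

13.0 m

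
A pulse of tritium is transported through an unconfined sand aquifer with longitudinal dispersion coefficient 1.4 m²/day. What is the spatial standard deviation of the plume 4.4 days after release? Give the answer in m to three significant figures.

Dispersive spreading gives a Gaussian with σ² = 2Dt; advection only shifts the center.
σ = √(2 × 1.4 × 4.4) = 3.51 m.

3.51 m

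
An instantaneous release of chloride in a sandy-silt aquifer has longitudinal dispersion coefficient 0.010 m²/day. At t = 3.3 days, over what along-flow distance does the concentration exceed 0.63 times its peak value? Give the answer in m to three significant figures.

0.494 m

The plume is Gaussian with σ = √(2Dt) = √(2 × 0.010 × 3.3) = 0.2569 m.
C/C_peak = exp(−Δx²/(2σ²)) = 0.63 ⇒ Δx = σ·√(−2 ln 0.63) = 0.2569 × 0.9613 = 0.2470 m.
Width = 2Δx = 0.494 m.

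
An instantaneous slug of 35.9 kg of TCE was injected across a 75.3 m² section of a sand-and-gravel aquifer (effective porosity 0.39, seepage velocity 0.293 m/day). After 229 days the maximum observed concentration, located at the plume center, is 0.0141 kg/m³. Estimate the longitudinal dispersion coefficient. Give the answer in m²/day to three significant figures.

At the plume center C_max = M/(n_e·A·√(4πDt)), so D = M²/(4πt·(n_e·A·C_max)²).
n_e·A·C_max = 0.39 × 75.3 × 0.0141 = 0.4141 kg/m.
D = 35.9²/(4π × 229 × 0.4141²) = 2.61 m²/day.

2.61 m²/day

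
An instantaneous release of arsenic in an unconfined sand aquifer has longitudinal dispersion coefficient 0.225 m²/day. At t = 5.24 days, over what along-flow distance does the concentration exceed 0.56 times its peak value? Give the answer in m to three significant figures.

3.31 m

The plume is Gaussian with σ = √(2Dt) = √(2 × 0.225 × 5.24) = 1.536 m.
C/C_peak = exp(−Δx²/(2σ²)) = 0.56 ⇒ Δx = σ·√(−2 ln 0.56) = 1.536 × 1.077 = 1.654 m.
Width = 2Δx = 3.31 m.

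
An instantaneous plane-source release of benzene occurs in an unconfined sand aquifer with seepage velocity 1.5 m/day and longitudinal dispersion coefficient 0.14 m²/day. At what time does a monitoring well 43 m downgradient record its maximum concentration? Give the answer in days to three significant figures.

28.6 days

For the 1D instantaneous-source solution, setting ∂C/∂t = 0 at fixed x gives v²t² + 2Dt − x² = 0, so t = (√(D² + v²x²) − D)/v².
√(D² + v²x²) = √(0.14² + 1.5² × 43²) = 64.50; v² = 2.25.
t = (64.50 − 0.14)/2.25 = 28.6 days (vs. the pure-advection estimate x/v = 28.7 d).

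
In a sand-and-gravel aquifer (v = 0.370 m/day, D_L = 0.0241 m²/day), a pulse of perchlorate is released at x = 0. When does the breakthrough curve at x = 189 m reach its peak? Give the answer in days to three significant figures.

For the 1D instantaneous-source solution, setting ∂C/∂t = 0 at fixed x gives v²t² + 2Dt − x² = 0, so t = (√(D² + v²x²) − D)/v².
√(D² + v²x²) = √(0.0241² + 0.370² × 189²) = 69.93; v² = 0.1369.
t = (69.93 − 0.0241)/0.1369 = 511 days (vs. the pure-advection estimate x/v = 511 d).

511 days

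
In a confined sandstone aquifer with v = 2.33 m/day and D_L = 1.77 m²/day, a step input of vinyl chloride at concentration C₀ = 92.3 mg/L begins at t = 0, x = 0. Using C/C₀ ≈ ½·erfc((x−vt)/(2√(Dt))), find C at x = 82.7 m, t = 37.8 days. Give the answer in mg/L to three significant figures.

For a continuous step input, C/C₀ ≈ ½·erfc((x−vt)/(2√(Dt))).
vt = 2.33 × 37.8 = 88.074 m and 2√(Dt) = 2√(1.77 × 37.8) = 16.36 m.
Argument (x−vt)/(2√(Dt)) = (82.7 − 88.074)/16.36 = -0.3285; ½·erfc(-0.3285) = 0.6789.
C = 92.3 × 0.6789 = 62.7 mg/L.

62.7 mg/L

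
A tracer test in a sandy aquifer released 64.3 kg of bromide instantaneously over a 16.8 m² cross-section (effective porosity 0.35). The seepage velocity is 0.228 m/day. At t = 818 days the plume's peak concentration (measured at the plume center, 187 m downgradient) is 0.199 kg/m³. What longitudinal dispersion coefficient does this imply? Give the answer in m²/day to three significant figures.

0.294 m²/day

At the plume center C_max = M/(n_e·A·√(4πDt)), so D = M²/(4πt·(n_e·A·C_max)²).
n_e·A·C_max = 0.35 × 16.8 × 0.199 = 1.170 kg/m.
D = 64.3²/(4π × 818 × 1.170²) = 0.294 m²/day.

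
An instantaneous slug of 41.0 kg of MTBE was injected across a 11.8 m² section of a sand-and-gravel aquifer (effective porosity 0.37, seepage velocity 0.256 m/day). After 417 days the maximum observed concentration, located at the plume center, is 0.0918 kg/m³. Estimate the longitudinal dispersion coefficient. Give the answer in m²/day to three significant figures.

2.00 m²/day

At the plume center C_max = M/(n_e·A·√(4πDt)), so D = M²/(4πt·(n_e·A·C_max)²).
n_e·A·C_max = 0.37 × 11.8 × 0.0918 = 0.4008 kg/m.
D = 41.0²/(4π × 417 × 0.4008²) = 2.00 m²/day.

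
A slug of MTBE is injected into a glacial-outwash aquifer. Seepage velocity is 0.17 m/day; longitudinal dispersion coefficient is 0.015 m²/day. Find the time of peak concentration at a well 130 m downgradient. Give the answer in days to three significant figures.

For the 1D instantaneous-source solution, setting ∂C/∂t = 0 at fixed x gives v²t² + 2Dt − x² = 0, so t = (√(D² + v²x²) − D)/v².
√(D² + v²x²) = √(0.015² + 0.17² × 130²) = 22.10; v² = 0.0289.
t = (22.10 − 0.015)/0.0289 = 764 days (vs. the pure-advection estimate x/v = 765 d).

764 days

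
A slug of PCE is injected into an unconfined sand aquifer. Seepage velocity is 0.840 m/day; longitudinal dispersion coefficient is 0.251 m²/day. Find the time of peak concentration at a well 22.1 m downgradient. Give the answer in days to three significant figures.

26.0 days

For the 1D instantaneous-source solution, setting ∂C/∂t = 0 at fixed x gives v²t² + 2Dt − x² = 0, so t = (√(D² + v²x²) − D)/v².
√(D² + v²x²) = √(0.251² + 0.840² × 22.1²) = 18.57; v² = 0.7056.
t = (18.57 − 0.251)/0.7056 = 26.0 days (vs. the pure-advection estimate x/v = 26.3 d).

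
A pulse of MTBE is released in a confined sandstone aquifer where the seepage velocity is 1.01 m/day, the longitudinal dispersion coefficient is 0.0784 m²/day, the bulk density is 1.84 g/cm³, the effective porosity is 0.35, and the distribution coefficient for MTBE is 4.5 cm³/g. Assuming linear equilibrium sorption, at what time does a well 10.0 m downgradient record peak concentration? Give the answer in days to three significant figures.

242 days

Retardation factor R = 1 + ρ_b·K_d/n = 1 + 1.84 × 4.5/0.35 = 24.66.
Sorption retards both mechanisms: v_R = v/R = 0.04096 m/day, D_R = D/R = 0.003179 m²/day.
Peak time from v_R²t² + 2D_R t − x² = 0: t = (√(D_R² + v_R²x²) − D_R)/v_R².
√(D_R² + v_R²x²) = √(0.003179² + 0.04096² × 10.0²) = 0.4096; v_R² = 0.001678.
t = (0.4096 − 0.003179)/0.001678 = 242 days.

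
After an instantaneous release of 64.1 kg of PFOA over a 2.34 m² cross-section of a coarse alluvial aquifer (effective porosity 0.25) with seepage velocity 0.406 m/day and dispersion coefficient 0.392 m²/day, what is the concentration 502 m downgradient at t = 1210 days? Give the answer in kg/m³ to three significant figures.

1.34 kg/m³

For an instantaneous plane source, C(x,t) = M/(n_e·A·√(4πDt)) · exp(−(x−vt)²/(4Dt)), with n_e·A the pore (flow) area.
Plume center vt = 0.406 × 1210 = 491.26 m, so the well at 502 m is 10.74 m downgradient of the peak.
√(4πDt) = 77.20 m, giving peak height M/(n_e·A·√(4πDt)) = 64.1/(0.25 × 2.34 × 77.20) = 1.419 kg/m³.
(x−vt)²/(4Dt) = (10.74)²/(4 × 0.392 × 1210) = 0.06080; exp(−0.06080) = 0.9410.
C = 1.419 × 0.9410 = 1.34 kg/m³.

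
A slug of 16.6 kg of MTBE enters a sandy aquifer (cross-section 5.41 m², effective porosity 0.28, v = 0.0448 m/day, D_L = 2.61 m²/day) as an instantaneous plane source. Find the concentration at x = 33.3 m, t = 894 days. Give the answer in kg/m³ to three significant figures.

For an instantaneous plane source, C(x,t) = M/(n_e·A·√(4πDt)) · exp(−(x−vt)²/(4Dt)), with n_e·A the pore (flow) area.
Plume center vt = 0.0448 × 894 = 40.0512 m, so the well at 33.3 m is 6.7512 m upgradient of the peak.
√(4πDt) = 171.2 m, giving peak height M/(n_e·A·√(4πDt)) = 16.6/(0.28 × 5.41 × 171.2) = 0.06401 kg/m³.
(x−vt)²/(4Dt) = (-6.7512)²/(4 × 2.61 × 894) = 0.004883; exp(−0.004883) = 0.9951.
C = 0.06401 × 0.9951 = 0.0637 kg/m³.

0.0637 kg/m³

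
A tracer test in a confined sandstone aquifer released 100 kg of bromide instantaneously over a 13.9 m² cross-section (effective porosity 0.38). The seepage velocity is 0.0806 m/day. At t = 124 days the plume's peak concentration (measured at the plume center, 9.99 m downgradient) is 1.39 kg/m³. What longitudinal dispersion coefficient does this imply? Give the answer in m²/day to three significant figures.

0.119 m²/day

At the plume center C_max = M/(n_e·A·√(4πDt)), so D = M²/(4πt·(n_e·A·C_max)²).
n_e·A·C_max = 0.38 × 13.9 × 1.39 = 7.342 kg/m.
D = 100²/(4π × 124 × 7.342²) = 0.119 m²/day.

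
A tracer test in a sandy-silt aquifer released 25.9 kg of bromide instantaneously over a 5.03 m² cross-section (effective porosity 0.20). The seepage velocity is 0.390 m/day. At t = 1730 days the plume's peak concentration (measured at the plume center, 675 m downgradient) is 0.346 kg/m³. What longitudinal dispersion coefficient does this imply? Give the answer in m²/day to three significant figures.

At the plume center C_max = M/(n_e·A·√(4πDt)), so D = M²/(4πt·(n_e·A·C_max)²).
n_e·A·C_max = 0.20 × 5.03 × 0.346 = 0.3481 kg/m.
D = 25.9²/(4π × 1730 × 0.3481²) = 0.255 m²/day.

0.255 m²/day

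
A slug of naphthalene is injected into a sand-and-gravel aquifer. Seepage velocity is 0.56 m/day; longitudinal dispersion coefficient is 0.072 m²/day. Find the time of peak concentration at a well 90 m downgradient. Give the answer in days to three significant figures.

For the 1D instantaneous-source solution, setting ∂C/∂t = 0 at fixed x gives v²t² + 2Dt − x² = 0, so t = (√(D² + v²x²) − D)/v².
√(D² + v²x²) = √(0.072² + 0.56² × 90²) = 50.40; v² = 0.3136.
t = (50.40 − 0.072)/0.3136 = 160 days (vs. the pure-advection estimate x/v = 161 d).

160 days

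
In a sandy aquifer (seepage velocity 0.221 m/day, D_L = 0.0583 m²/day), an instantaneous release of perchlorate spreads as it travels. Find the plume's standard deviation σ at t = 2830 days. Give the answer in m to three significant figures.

18.2 m

Dispersive spreading gives a Gaussian with σ² = 2Dt; advection only shifts the center.
σ = √(2 × 0.0583 × 2830) = 18.2 m.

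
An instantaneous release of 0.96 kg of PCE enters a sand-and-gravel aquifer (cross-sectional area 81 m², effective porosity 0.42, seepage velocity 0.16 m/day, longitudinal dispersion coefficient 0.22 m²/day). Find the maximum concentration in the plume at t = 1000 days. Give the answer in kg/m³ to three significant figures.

0.000537 kg/m³

The peak of an instantaneous 1D plume sits at x = vt; there the Gaussian factor is 1 and C_max = M/(n_e·A·√(4πDt)), where n_e·A is the pore area the mass is dissolved in.
√(4πDt) = √(4π × 0.22 × 1000) = 52.58 m, so C_max = 0.96/(0.42 × 81 × 52.58) = 0.000537 kg/m³.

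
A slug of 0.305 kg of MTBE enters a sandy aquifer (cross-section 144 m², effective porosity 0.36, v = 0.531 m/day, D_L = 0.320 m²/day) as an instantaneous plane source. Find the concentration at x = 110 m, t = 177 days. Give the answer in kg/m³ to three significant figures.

For an instantaneous plane source, C(x,t) = M/(n_e·A·√(4πDt)) · exp(−(x−vt)²/(4Dt)), with n_e·A the pore (flow) area.
Plume center vt = 0.531 × 177 = 93.987 m, so the well at 110 m is 16.013 m downgradient of the peak.
√(4πDt) = 26.68 m, giving peak height M/(n_e·A·√(4πDt)) = 0.305/(0.36 × 144 × 26.68) = 0.0002205 kg/m³.
(x−vt)²/(4Dt) = (16.013)²/(4 × 0.320 × 177) = 1.132; exp(−1.132) = 0.3224.
C = 0.0002205 × 0.3224 = 7.11e-05 kg/m³.

7.11e-05 kg/m³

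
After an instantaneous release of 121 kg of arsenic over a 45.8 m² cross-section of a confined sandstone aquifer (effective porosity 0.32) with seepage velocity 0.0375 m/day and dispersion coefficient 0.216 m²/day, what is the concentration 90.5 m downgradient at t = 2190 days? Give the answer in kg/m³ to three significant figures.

0.103 kg/m³

For an instantaneous plane source, C(x,t) = M/(n_e·A·√(4πDt)) · exp(−(x−vt)²/(4Dt)), with n_e·A the pore (flow) area.
Plume center vt = 0.0375 × 2190 = 82.125 m, so the well at 90.5 m is 8.375 m downgradient of the peak.
√(4πDt) = 77.10 m, giving peak height M/(n_e·A·√(4πDt)) = 121/(0.32 × 45.8 × 77.10) = 0.1071 kg/m³.
(x−vt)²/(4Dt) = (8.375)²/(4 × 0.216 × 2190) = 0.03707; exp(−0.03707) = 0.9636.
C = 0.1071 × 0.9636 = 0.103 kg/m³.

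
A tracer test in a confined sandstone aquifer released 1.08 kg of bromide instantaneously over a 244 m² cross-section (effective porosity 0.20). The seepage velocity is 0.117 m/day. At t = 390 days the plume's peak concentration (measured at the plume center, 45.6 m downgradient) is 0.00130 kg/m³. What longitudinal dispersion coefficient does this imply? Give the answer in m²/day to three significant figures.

0.0591 m²/day

At the plume center C_max = M/(n_e·A·√(4πDt)), so D = M²/(4πt·(n_e·A·C_max)²).
n_e·A·C_max = 0.20 × 244 × 0.00130 = 0.06344 kg/m.
D = 1.08²/(4π × 390 × 0.06344²) = 0.0591 m²/day.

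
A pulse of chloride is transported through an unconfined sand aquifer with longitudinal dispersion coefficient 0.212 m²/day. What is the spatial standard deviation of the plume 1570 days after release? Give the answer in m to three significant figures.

Dispersive spreading gives a Gaussian with σ² = 2Dt; advection only shifts the center.
σ = √(2 × 0.212 × 1570) = 25.8 m.

25.8 m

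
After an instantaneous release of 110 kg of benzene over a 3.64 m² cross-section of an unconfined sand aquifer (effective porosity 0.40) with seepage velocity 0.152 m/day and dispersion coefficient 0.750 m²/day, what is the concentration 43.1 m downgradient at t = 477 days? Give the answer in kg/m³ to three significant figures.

0.616 kg/m³

For an instantaneous plane source, C(x,t) = M/(n_e·A·√(4πDt)) · exp(−(x−vt)²/(4Dt)), with n_e·A the pore (flow) area.
Plume center vt = 0.152 × 477 = 72.504 m, so the well at 43.1 m is 29.404 m upgradient of the peak.
√(4πDt) = 67.05 m, giving peak height M/(n_e·A·√(4πDt)) = 110/(0.40 × 3.64 × 67.05) = 1.127 kg/m³.
(x−vt)²/(4Dt) = (-29.404)²/(4 × 0.750 × 477) = 0.6042; exp(−0.6042) = 0.5465.
C = 1.127 × 0.5465 = 0.616 kg/m³.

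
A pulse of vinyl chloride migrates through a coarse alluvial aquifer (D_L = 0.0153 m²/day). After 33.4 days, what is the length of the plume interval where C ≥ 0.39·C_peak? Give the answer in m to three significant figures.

The plume is Gaussian with σ = √(2Dt) = √(2 × 0.0153 × 33.4) = 1.011 m.
C/C_peak = exp(−Δx²/(2σ²)) = 0.39 ⇒ Δx = σ·√(−2 ln 0.39) = 1.011 × 1.372 = 1.387 m.
Width = 2Δx = 2.77 m.

2.77 m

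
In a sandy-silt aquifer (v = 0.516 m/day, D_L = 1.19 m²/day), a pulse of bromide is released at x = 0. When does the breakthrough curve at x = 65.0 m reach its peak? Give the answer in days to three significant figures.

For the 1D instantaneous-source solution, setting ∂C/∂t = 0 at fixed x gives v²t² + 2Dt − x² = 0, so t = (√(D² + v²x²) − D)/v².
√(D² + v²x²) = √(1.19² + 0.516² × 65.0²) = 33.56; v² = 0.266256.
t = (33.56 − 1.19)/0.266256 = 122 days (vs. the pure-advection estimate x/v = 126 d).

122 days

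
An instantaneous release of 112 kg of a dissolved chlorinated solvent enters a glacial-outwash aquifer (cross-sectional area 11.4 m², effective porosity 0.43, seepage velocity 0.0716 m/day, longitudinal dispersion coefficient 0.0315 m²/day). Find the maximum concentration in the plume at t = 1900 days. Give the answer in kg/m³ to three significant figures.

0.833 kg/m³

The peak of an instantaneous 1D plume sits at x = vt; there the Gaussian factor is 1 and C_max = M/(n_e·A·√(4πDt)), where n_e·A is the pore area the mass is dissolved in.
√(4πDt) = √(4π × 0.0315 × 1900) = 27.42 m, so C_max = 112/(0.43 × 11.4 × 27.42) = 0.833 kg/m³.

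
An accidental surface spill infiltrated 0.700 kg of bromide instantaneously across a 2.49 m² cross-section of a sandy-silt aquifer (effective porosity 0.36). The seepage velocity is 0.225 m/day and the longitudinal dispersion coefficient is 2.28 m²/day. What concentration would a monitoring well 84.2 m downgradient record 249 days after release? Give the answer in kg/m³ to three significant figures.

For an instantaneous plane source, C(x,t) = M/(n_e·A·√(4πDt)) · exp(−(x−vt)²/(4Dt)), with n_e·A the pore (flow) area.
Plume center vt = 0.225 × 249 = 56.025 m, so the well at 84.2 m is 28.175 m downgradient of the peak.
√(4πDt) = 84.46 m, giving peak height M/(n_e·A·√(4πDt)) = 0.700/(0.36 × 2.49 × 84.46) = 0.009246 kg/m³.
(x−vt)²/(4Dt) = (28.175)²/(4 × 2.28 × 249) = 0.3496; exp(−0.3496) = 0.7050.
C = 0.009246 × 0.7050 = 0.00652 kg/m³.

0.00652 kg/m³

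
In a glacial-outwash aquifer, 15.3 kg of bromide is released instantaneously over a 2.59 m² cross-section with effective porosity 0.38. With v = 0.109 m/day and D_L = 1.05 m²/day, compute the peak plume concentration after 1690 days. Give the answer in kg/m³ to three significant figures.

0.104 kg/m³

The peak of an instantaneous 1D plume sits at x = vt; there the Gaussian factor is 1 and C_max = M/(n_e·A·√(4πDt)), where n_e·A is the pore area the mass is dissolved in.
√(4πDt) = √(4π × 1.05 × 1690) = 149.3 m, so C_max = 15.3/(0.38 × 2.59 × 149.3) = 0.104 kg/m³.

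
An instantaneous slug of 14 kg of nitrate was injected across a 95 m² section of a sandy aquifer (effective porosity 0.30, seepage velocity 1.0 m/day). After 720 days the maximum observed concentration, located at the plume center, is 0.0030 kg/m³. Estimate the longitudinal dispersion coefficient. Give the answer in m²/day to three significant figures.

2.96 m²/day

At the plume center C_max = M/(n_e·A·√(4πDt)), so D = M²/(4πt·(n_e·A·C_max)²).
n_e·A·C_max = 0.30 × 95 × 0.0030 = 0.08550 kg/m.
D = 14²/(4π × 720 × 0.08550²) = 2.96 m²/day.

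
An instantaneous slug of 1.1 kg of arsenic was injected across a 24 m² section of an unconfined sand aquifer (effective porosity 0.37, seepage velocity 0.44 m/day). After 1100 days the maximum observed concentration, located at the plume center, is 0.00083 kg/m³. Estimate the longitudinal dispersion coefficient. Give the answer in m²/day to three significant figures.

1.61 m²/day

At the plume center C_max = M/(n_e·A·√(4πDt)), so D = M²/(4πt·(n_e·A·C_max)²).
n_e·A·C_max = 0.37 × 24 × 0.00083 = 0.007370 kg/m.
D = 1.1²/(4π × 1100 × 0.007370²) = 1.61 m²/day.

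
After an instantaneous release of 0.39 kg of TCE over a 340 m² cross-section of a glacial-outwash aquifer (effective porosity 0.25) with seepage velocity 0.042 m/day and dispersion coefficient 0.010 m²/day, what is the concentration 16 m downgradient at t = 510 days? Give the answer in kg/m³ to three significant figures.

0.000136 kg/m³

For an instantaneous plane source, C(x,t) = M/(n_e·A·√(4πDt)) · exp(−(x−vt)²/(4Dt)), with n_e·A the pore (flow) area.
Plume center vt = 0.042 × 510 = 21.42 m, so the well at 16 m is 5.42 m upgradient of the peak.
√(4πDt) = 8.006 m, giving peak height M/(n_e·A·√(4πDt)) = 0.39/(0.25 × 340 × 8.006) = 0.0005731 kg/m³.
(x−vt)²/(4Dt) = (-5.42)²/(4 × 0.010 × 510) = 1.440; exp(−1.440) = 0.2369.
C = 0.0005731 × 0.2369 = 0.000136 kg/m³.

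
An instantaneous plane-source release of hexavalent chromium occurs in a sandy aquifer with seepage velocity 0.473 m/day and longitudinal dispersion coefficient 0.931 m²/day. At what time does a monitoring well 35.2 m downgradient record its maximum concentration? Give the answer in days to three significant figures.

For the 1D instantaneous-source solution, setting ∂C/∂t = 0 at fixed x gives v²t² + 2Dt − x² = 0, so t = (√(D² + v²x²) − D)/v².
√(D² + v²x²) = √(0.931² + 0.473² × 35.2²) = 16.68; v² = 0.223729.
t = (16.68 − 0.931)/0.223729 = 70.4 days (vs. the pure-advection estimate x/v = 74.4 d).

70.4 days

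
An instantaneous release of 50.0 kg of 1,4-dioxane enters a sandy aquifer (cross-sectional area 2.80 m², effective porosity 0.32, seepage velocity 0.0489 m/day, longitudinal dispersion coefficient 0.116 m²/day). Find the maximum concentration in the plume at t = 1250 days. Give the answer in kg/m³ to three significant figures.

1.31 kg/m³

The peak of an instantaneous 1D plume sits at x = vt; there the Gaussian factor is 1 and C_max = M/(n_e·A·√(4πDt)), where n_e·A is the pore area the mass is dissolved in.
√(4πDt) = √(4π × 0.116 × 1250) = 42.69 m, so C_max = 50.0/(0.32 × 2.80 × 42.69) = 1.31 kg/m³.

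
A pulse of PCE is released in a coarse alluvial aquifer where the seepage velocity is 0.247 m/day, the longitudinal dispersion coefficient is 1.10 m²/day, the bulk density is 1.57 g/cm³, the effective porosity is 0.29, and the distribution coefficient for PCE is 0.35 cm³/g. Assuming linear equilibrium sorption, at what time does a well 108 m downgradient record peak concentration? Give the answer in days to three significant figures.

1210 days

Retardation factor R = 1 + ρ_b·K_d/n = 1 + 1.57 × 0.35/0.29 = 2.895.
Sorption retards both mechanisms: v_R = v/R = 0.08532 m/day, D_R = D/R = 0.3800 m²/day.
Peak time from v_R²t² + 2D_R t − x² = 0: t = (√(D_R² + v_R²x²) − D_R)/v_R².
√(D_R² + v_R²x²) = √(0.3800² + 0.08532² × 108²) = 9.222; v_R² = 0.007280.
t = (9.222 − 0.3800)/0.007280 = 1210 days.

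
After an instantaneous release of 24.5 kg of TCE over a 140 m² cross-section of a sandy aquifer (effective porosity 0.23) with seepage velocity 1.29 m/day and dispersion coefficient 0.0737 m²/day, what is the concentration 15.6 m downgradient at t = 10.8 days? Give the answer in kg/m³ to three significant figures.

0.100 kg/m³

For an instantaneous plane source, C(x,t) = M/(n_e·A·√(4πDt)) · exp(−(x−vt)²/(4Dt)), with n_e·A the pore (flow) area.
Plume center vt = 1.29 × 10.8 = 13.932 m, so the well at 15.6 m is 1.668 m downgradient of the peak.
√(4πDt) = 3.163 m, giving peak height M/(n_e·A·√(4πDt)) = 24.5/(0.23 × 140 × 3.163) = 0.2406 kg/m³.
(x−vt)²/(4Dt) = (1.668)²/(4 × 0.0737 × 10.8) = 0.8739; exp(−0.8739) = 0.4173.
C = 0.2406 × 0.4173 = 0.100 kg/m³.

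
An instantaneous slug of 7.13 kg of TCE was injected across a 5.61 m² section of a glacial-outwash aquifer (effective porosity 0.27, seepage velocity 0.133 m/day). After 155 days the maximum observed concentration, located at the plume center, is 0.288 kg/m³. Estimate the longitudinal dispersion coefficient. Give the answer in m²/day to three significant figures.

At the plume center C_max = M/(n_e·A·√(4πDt)), so D = M²/(4πt·(n_e·A·C_max)²).
n_e·A·C_max = 0.27 × 5.61 × 0.288 = 0.4362 kg/m.
D = 7.13²/(4π × 155 × 0.4362²) = 0.137 m²/day.

0.137 m²/day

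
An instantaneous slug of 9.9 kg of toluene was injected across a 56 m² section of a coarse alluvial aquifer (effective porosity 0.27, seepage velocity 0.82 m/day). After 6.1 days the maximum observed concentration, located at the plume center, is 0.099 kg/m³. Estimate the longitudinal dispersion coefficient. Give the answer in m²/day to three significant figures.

0.571 m²/day

At the plume center C_max = M/(n_e·A·√(4πDt)), so D = M²/(4πt·(n_e·A·C_max)²).
n_e·A·C_max = 0.27 × 56 × 0.099 = 1.497 kg/m.
D = 9.9²/(4π × 6.1 × 1.497²) = 0.571 m²/day.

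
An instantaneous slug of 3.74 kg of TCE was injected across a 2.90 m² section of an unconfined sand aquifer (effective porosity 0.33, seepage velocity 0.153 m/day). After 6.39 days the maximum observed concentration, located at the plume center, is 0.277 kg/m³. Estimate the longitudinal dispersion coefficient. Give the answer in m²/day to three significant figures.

At the plume center C_max = M/(n_e·A·√(4πDt)), so D = M²/(4πt·(n_e·A·C_max)²).
n_e·A·C_max = 0.33 × 2.90 × 0.277 = 0.2651 kg/m.
D = 3.74²/(4π × 6.39 × 0.2651²) = 2.48 m²/day.

2.48 m²/day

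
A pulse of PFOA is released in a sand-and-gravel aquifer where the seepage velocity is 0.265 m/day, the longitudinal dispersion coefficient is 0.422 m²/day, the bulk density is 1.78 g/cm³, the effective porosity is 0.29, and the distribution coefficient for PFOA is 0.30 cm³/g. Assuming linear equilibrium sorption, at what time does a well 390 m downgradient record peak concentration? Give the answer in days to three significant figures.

Retardation factor R = 1 + ρ_b·K_d/n = 1 + 1.78 × 0.30/0.29 = 2.841.
Sorption retards both mechanisms: v_R = v/R = 0.09328 m/day, D_R = D/R = 0.1485 m²/day.
Peak time from v_R²t² + 2D_R t − x² = 0: t = (√(D_R² + v_R²x²) − D_R)/v_R².
√(D_R² + v_R²x²) = √(0.1485² + 0.09328² × 390²) = 36.38; v_R² = 0.008701.
t = (36.38 − 0.1485)/0.008701 = 4160 days.

4160 days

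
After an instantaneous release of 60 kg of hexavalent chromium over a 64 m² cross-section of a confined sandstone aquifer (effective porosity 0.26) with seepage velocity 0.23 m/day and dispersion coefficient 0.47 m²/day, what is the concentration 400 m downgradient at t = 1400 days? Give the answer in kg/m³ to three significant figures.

For an instantaneous plane source, C(x,t) = M/(n_e·A·√(4πDt)) · exp(−(x−vt)²/(4Dt)), with n_e·A the pore (flow) area.
Plume center vt = 0.23 × 1400 = 322 m, so the well at 400 m is 78 m downgradient of the peak.
√(4πDt) = 90.93 m, giving peak height M/(n_e·A·√(4πDt)) = 60/(0.26 × 64 × 90.93) = 0.03965 kg/m³.
(x−vt)²/(4Dt) = (78)²/(4 × 0.47 × 1400) = 2.312; exp(−2.312) = 0.09906.
C = 0.03965 × 0.09906 = 0.00393 kg/m³.

0.00393 kg/m³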